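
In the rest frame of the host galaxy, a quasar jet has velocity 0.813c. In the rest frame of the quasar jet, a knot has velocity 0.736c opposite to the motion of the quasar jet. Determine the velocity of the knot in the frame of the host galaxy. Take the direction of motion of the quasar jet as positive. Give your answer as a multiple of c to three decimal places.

With v = 0.813 and u' = -0.736 (in units of c),
u = (u' + v)/(1 + u'v/c²):
u = (-0.736 + 0.813) / (1 + (-0.736)·0.813) = 0.0770/0.4016 = 0.1917
(Galilean addition would give +0.077c.)

+0.192c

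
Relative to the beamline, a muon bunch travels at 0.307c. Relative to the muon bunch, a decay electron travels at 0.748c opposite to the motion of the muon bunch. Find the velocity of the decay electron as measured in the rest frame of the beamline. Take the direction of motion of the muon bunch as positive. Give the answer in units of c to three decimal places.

-0.572c

With v = 0.307 and u' = -0.748 (in units of c),
u = (u' + v)/(1 + u'v/c²):
u = (-0.748 + 0.307) / (1 + (-0.748)·0.307) = -0.4410/0.7704 = -0.5725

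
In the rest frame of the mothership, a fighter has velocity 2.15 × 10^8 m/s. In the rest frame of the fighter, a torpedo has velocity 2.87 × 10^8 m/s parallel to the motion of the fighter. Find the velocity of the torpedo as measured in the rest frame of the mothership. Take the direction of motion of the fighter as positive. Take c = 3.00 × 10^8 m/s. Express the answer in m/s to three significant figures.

2.98 × 10^8 m/s

In units of c (dividing by 3.00 × 10^8 m/s): v = 0.717, u' = 0.957.
u = (u' + v)/(1 + u'v/c²):
u = (0.957 + 0.717) / (1 + 0.957·0.717) = 1.6733/1.6856 = 0.9927
Converting back: u = 0.9927 × 3.00 × 10^8 m/s.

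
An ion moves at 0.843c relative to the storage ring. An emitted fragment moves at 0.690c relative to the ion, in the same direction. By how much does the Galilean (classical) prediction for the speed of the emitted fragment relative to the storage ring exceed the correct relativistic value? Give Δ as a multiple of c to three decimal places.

Δ = 0.564c

Galilean: u_cl = 0.690 + 0.843 = 1.5330.
Relativistic: u_rel = (0.690 + 0.843) / (1 + 0.690·0.843) = 1.5330/1.5817 = 0.9692.
Δ = 1.5330 − 0.9692 = 0.5638.
(The classical prediction exceeds c; the relativistic result does not.)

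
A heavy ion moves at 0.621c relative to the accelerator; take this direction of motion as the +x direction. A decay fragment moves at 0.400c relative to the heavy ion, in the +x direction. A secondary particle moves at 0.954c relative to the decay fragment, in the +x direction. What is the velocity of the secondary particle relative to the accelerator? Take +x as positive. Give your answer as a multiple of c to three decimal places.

Apply u = (u' + v)/(1 + u'v/c²) successively, working outward toward the accelerator.
Start: velocity of the heavy ion relative to the accelerator = 0.6210c.
Compose with the decay fragment (u' = 0.400 in the heavy ion frame): u_1 = (0.400 + 0.621) / (1 + 0.400·0.621) = 1.0210/1.2484 = 0.8178.
Compose with the secondary particle (u' = 0.954 in the decay fragment frame): u_2 = (0.954 + 0.818) / (1 + 0.954·0.818) = 1.7718/1.7802 = 0.9953.

0.995c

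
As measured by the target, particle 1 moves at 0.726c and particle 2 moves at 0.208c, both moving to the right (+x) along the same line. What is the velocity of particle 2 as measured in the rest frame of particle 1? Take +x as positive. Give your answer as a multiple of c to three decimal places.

β_A = 0.726, β_B = 0.208.
Transform to A's frame with the inverse velocity-addition law: u' = (u − v)/(1 − uv/c²), taking u = β_B and v = β_A.
u' = (0.208 − 0.726) / (1 − (0.726)(0.208)) = -0.5180/0.8490 = -0.6101.

-0.610c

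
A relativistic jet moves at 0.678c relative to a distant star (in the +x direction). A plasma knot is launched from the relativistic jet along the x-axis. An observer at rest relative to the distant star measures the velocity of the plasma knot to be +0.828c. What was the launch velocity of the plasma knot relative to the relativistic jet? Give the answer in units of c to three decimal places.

+0.342c

Invert the composition law: u' = (u − v)/(1 − uv/c²).
u' = (0.828 − 0.678) / (1 − (0.828)(0.678)) = 0.1500/0.4386 = 0.3420.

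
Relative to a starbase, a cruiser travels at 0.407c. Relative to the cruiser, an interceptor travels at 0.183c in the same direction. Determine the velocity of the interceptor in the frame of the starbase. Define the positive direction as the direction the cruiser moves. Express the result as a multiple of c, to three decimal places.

With v = 0.407 and u' = 0.183 (in units of c),
u = (u' + v)/(1 + u'v/c²):
u = (0.183 + 0.407) / (1 + 0.183·0.407) = 0.5900/1.0745 = 0.5491

0.549c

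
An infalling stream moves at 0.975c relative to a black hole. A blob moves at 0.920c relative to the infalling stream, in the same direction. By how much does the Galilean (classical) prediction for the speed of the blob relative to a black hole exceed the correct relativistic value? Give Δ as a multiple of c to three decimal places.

Δ = 0.896c

Galilean: u_cl = 0.920 + 0.975 = 1.8950.
Relativistic: u_rel = (0.920 + 0.975) / (1 + 0.920·0.975) = 1.8950/1.8970 = 0.9989.
Δ = 1.8950 − 0.9989 = 0.8961.
(The classical prediction exceeds c; the relativistic result does not.)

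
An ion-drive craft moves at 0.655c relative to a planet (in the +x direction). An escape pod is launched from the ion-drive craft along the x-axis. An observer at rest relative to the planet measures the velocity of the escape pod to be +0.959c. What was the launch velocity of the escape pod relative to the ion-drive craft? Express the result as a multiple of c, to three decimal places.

+0.818c

Invert the composition law: u' = (u − v)/(1 − uv/c²).
u' = (0.959 − 0.655) / (1 − (0.959)(0.655)) = 0.3040/0.3719 = 0.8175.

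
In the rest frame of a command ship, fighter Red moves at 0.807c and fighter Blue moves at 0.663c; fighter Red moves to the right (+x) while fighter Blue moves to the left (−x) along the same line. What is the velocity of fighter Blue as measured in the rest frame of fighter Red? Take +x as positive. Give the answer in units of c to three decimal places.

-0.958c

β_A = 0.807, β_B = -0.663.
Transform to A's frame with the inverse velocity-addition law: u' = (u − v)/(1 − uv/c²), taking u = β_B and v = β_A.
u' = (-0.663 − 0.807) / (1 − (0.807)(-0.663)) = -1.4700/1.5350 = -0.9576.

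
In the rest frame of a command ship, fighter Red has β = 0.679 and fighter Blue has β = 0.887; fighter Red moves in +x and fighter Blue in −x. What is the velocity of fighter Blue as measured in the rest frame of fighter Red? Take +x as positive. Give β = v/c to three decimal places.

β = -0.977

β_A = 0.679, β_B = -0.887.
Transform to A's frame with the inverse velocity-addition law: u' = (u − v)/(1 − uv/c²), taking u = β_B and v = β_A.
u' = (-0.887 − 0.679) / (1 − (0.679)(-0.887)) = -1.5660/1.6023 = -0.9774.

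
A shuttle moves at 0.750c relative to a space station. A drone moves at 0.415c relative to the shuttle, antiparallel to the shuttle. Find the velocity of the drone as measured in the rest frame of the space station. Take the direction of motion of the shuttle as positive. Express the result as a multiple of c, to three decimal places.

With v = 0.750 and u' = -0.415 (in units of c),
u = (u' + v)/(1 + u'v/c²):
u = (-0.415 + 0.750) / (1 + (-0.415)·0.750) = 0.3350/0.6887 = 0.4864

+0.486c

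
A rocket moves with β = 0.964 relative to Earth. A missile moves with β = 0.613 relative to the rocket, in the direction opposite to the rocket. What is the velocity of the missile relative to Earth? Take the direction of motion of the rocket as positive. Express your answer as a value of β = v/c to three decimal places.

With v = 0.964 and u' = -0.613 (in units of c),
u = (u' + v)/(1 + u'v/c²):
u = (-0.613 + 0.964) / (1 + (-0.613)·0.964) = 0.3510/0.4091 = 0.8580
(Galilean addition would give +0.351c.)

β = +0.858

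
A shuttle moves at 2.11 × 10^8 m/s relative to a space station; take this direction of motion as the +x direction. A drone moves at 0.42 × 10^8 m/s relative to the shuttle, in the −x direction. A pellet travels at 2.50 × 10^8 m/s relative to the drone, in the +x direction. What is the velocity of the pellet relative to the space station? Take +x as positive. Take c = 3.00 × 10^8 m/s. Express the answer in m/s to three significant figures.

+2.88 × 10^8 m/s

Apply u = (u' + v)/(1 + u'v/c²) successively, working outward toward the space station.
(Dividing each given speed by c = 3.00 × 10^8 m/s to work in units of c.)
Start: velocity of the shuttle relative to the space station = 0.7033c.
Compose with the drone (u' = -0.140 in the shuttle frame): u_1 = (-0.140 + 0.703) / (1 + (-0.140)·0.703) = 0.5633/0.9015 = 0.6249.
Compose with the pellet (u' = 0.833 in the drone frame): u_2 = (0.833 + 0.625) / (1 + 0.833·0.625) = 1.4582/1.5207 = 0.9589.
So u = 0.9589 × 3.00 × 10^8 m/s.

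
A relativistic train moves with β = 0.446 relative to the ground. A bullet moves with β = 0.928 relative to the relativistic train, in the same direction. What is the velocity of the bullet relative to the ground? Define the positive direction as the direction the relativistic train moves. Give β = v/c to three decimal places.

β = 0.972

With v = 0.446 and u' = 0.928 (in units of c),
u = (u' + v)/(1 + u'v/c²):
u = (0.928 + 0.446) / (1 + 0.928·0.446) = 1.3740/1.4139 = 0.9718
(Galilean addition would give +1.374c, exceeding c.)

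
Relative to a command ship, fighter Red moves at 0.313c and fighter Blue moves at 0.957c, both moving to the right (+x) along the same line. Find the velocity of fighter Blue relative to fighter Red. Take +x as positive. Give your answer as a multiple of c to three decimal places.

+0.919c

β_A = 0.313, β_B = 0.957.
Transform to A's frame with the inverse velocity-addition law: u' = (u − v)/(1 − uv/c²), taking u = β_B and v = β_A.
u' = (0.957 − 0.313) / (1 − (0.313)(0.957)) = 0.6440/0.7005 = 0.9194.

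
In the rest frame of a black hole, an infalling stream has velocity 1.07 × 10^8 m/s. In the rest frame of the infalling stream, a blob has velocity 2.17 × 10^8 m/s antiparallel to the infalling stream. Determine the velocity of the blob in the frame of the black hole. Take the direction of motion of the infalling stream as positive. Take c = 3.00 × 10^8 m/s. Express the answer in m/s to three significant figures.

In units of c (dividing by 3.00 × 10^8 m/s): v = 0.357, u' = -0.723.
u = (u' + v)/(1 + u'v/c²):
u = (-0.723 + 0.357) / (1 + (-0.723)·0.357) = -0.3667/0.7420 = -0.4942
(Galilean addition would give -0.367c.)
Converting back: u = -0.4942 × 3.00 × 10^8 m/s.

-1.48 × 10^8 m/s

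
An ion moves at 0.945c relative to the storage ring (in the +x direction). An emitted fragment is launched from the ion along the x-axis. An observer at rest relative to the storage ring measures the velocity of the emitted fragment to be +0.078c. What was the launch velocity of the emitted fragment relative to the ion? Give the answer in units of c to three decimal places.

-0.936c

Invert the composition law: u' = (u − v)/(1 − uv/c²).
u' = (0.078 − 0.945) / (1 − (0.078)(0.945)) = -0.8670/0.9263 = -0.9360.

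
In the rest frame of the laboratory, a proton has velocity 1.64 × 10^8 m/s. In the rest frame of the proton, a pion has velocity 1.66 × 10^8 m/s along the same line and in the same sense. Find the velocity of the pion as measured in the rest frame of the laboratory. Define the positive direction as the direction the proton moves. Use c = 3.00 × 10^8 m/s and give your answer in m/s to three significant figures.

2.53 × 10^8 m/s

In units of c (dividing by 3.00 × 10^8 m/s): v = 0.547, u' = 0.553.
u = (u' + v)/(1 + u'v/c²):
u = (0.553 + 0.547) / (1 + 0.553·0.547) = 1.1000/1.3025 = 0.8445
Converting back: u = 0.8445 × 3.00 × 10^8 m/s.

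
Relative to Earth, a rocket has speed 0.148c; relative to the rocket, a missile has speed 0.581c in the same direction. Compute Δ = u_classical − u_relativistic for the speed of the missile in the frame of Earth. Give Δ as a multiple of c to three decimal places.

Galilean: u_cl = 0.581 + 0.148 = 0.7290.
Relativistic: u_rel = (0.581 + 0.148) / (1 + 0.581·0.148) = 0.7290/1.0860 = 0.6713.
Δ = 0.7290 − 0.6713 = 0.0577.

Δ = 0.058c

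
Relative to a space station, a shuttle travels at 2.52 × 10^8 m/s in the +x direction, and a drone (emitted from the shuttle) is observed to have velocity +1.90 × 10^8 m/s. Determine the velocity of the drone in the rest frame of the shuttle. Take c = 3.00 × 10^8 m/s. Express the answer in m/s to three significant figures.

-1.32 × 10^8 m/s

v = 0.840c, u = 0.633c.
Invert the composition law: u' = (u − v)/(1 − uv/c²).
u' = (0.633 − 0.840) / (1 − (0.633)(0.840)) = -0.2067/0.4680 = -0.4416.
u' = -0.4416 × 3.00 × 10^8 m/s.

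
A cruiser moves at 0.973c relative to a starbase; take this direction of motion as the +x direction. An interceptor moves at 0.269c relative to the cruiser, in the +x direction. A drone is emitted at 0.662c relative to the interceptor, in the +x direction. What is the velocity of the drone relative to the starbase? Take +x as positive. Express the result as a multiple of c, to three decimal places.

Apply u = (u' + v)/(1 + u'v/c²) successively, working outward toward the starbase.
Start: velocity of the cruiser relative to the starbase = 0.9730c.
Compose with the interceptor (u' = 0.269 in the cruiser frame): u_1 = (0.269 + 0.973) / (1 + 0.269·0.973) = 1.2420/1.2617 = 0.9844.
Compose with the drone (u' = 0.662 in the interceptor frame): u_2 = (0.662 + 0.984) / (1 + 0.662·0.984) = 1.6464/1.6516 = 0.9968.

0.997c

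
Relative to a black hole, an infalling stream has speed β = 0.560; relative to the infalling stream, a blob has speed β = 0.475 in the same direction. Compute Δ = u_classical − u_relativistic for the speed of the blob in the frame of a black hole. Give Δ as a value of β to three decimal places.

Galilean: u_cl = 0.475 + 0.560 = 1.0350.
Relativistic: u_rel = (0.475 + 0.560) / (1 + 0.475·0.560) = 1.0350/1.2660 = 0.8175.
Δ = 1.0350 − 0.8175 = 0.2175.
(The classical prediction exceeds c; the relativistic result does not.)

Δ = 0.217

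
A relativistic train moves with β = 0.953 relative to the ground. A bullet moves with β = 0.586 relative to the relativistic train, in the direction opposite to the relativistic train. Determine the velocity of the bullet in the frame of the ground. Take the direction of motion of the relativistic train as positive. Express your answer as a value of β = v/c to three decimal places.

β = +0.831

With v = 0.953 and u' = -0.586 (in units of c),
u = (u' + v)/(1 + u'v/c²):
u = (-0.586 + 0.953) / (1 + (-0.586)·0.953) = 0.3670/0.4415 = 0.8312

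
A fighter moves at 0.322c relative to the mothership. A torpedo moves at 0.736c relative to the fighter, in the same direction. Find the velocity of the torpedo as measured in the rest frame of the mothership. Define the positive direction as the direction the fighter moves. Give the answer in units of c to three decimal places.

0.855c

With v = 0.322 and u' = 0.736 (in units of c),
u = (u' + v)/(1 + u'v/c²):
u = (0.736 + 0.322) / (1 + 0.736·0.322) = 1.0580/1.2370 = 0.8553
(Galilean addition would give +1.058c, exceeding c.)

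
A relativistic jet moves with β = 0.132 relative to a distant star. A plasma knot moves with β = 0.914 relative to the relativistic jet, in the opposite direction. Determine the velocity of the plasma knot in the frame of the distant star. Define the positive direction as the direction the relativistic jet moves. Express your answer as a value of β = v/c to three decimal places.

With v = 0.132 and u' = -0.914 (in units of c),
u = (u' + v)/(1 + u'v/c²):
u = (-0.914 + 0.132) / (1 + (-0.914)·0.132) = -0.7820/0.8794 = -0.8893
(Galilean addition would give -0.782c.)

β = -0.889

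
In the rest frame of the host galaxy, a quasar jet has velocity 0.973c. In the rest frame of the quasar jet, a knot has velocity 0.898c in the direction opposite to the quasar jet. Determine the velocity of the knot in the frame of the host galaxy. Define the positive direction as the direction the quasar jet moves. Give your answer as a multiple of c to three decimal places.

With v = 0.973 and u' = -0.898 (in units of c),
u = (u' + v)/(1 + u'v/c²):
u = (-0.898 + 0.973) / (1 + (-0.898)·0.973) = 0.0750/0.1262 = 0.5941
(Galilean addition would give +0.075c.)

+0.594c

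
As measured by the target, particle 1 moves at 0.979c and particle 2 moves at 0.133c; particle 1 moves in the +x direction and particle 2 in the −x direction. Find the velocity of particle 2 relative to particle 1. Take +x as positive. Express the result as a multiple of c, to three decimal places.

β_A = 0.979, β_B = -0.133.
Transform to A's frame with the inverse velocity-addition law: u' = (u − v)/(1 − uv/c²), taking u = β_B and v = β_A.
u' = (-0.133 − 0.979) / (1 − (0.979)(-0.133)) = -1.1120/1.1302 = -0.9839.

-0.984c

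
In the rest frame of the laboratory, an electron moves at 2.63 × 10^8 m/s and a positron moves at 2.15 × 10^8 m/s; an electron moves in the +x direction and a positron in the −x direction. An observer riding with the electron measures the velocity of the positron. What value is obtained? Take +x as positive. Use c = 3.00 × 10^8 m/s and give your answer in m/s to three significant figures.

β_A = 0.877, β_B = -0.717 (dividing each by c = 3.00 × 10^8 m/s).
Transform to A's frame with the inverse velocity-addition law: u' = (u − v)/(1 − uv/c²), taking u = β_B and v = β_A.
u' = (-0.717 − 0.877) / (1 − (0.877)(-0.717)) = -1.5933/1.6283 = -0.9785.
u' = -0.9785 × 3.00 × 10^8 m/s.

-2.94 × 10^8 m/s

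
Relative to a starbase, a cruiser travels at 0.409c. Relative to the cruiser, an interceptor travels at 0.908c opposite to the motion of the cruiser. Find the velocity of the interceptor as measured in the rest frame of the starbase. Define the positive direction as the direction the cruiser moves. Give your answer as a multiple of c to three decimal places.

With v = 0.409 and u' = -0.908 (in units of c),
u = (u' + v)/(1 + u'v/c²):
u = (-0.908 + 0.409) / (1 + (-0.908)·0.409) = -0.4990/0.6286 = -0.7938
(Galilean addition would give -0.499c.)

-0.794c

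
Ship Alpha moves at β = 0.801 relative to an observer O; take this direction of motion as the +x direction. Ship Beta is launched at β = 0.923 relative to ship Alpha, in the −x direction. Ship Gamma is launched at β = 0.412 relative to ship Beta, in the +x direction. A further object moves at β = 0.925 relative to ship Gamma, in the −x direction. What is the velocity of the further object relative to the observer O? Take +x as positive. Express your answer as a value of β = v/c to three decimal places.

β = -0.934

Apply u = (u' + v)/(1 + u'v/c²) successively, working outward toward the observer O.
Start: velocity of ship Alpha relative to the observer O = 0.8010c.
Compose with ship Beta (u' = -0.923 in ship Alpha frame): u_1 = (-0.923 + 0.801) / (1 + (-0.923)·0.801) = -0.1220/0.2607 = -0.4680.
Compose with ship Gamma (u' = 0.412 in ship Beta frame): u_2 = (0.412 + (-0.468)) / (1 + 0.412·(-0.468)) = -0.0560/0.8072 = -0.0694.
Compose with the further object (u' = -0.925 in ship Gamma frame): u_3 = (-0.925 + (-0.069)) / (1 + (-0.925)·(-0.069)) = -0.9944/1.0642 = -0.9344.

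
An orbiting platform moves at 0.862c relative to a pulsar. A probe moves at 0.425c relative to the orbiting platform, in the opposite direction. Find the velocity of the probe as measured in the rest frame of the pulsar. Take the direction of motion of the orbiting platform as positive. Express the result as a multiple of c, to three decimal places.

With v = 0.862 and u' = -0.425 (in units of c),
u = (u' + v)/(1 + u'v/c²):
u = (-0.425 + 0.862) / (1 + (-0.425)·0.862) = 0.4370/0.6337 = 0.6897
(Galilean addition would give +0.437c.)

+0.690c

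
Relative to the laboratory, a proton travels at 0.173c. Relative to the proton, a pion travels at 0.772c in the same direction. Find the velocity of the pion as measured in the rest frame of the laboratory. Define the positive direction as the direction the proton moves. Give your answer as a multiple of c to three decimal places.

0.834c

With v = 0.173 and u' = 0.772 (in units of c),
u = (u' + v)/(1 + u'v/c²):
u = (0.772 + 0.173) / (1 + 0.772·0.173) = 0.9450/1.1336 = 0.8337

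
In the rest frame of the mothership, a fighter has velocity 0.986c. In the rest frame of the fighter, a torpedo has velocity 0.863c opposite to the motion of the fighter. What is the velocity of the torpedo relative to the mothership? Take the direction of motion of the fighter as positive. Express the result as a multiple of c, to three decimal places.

+0.825c

With v = 0.986 and u' = -0.863 (in units of c),
u = (u' + v)/(1 + u'v/c²):
u = (-0.863 + 0.986) / (1 + (-0.863)·0.986) = 0.1230/0.1491 = 0.8250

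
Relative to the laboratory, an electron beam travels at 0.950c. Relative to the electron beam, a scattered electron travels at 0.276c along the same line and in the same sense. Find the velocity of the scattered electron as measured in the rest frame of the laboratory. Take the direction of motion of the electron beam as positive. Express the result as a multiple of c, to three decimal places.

With v = 0.950 and u' = 0.276 (in units of c),
u = (u' + v)/(1 + u'v/c²):
u = (0.276 + 0.950) / (1 + 0.276·0.950) = 1.2260/1.2622 = 0.9713
(Galilean addition would give +1.226c, exceeding c.)

0.971c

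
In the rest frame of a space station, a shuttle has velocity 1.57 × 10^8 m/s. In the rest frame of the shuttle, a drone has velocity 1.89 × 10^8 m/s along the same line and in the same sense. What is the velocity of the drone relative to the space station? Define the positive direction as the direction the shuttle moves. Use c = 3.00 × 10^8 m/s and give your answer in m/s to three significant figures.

2.60 × 10^8 m/s

In units of c (dividing by 3.00 × 10^8 m/s): v = 0.523, u' = 0.630.
u = (u' + v)/(1 + u'v/c²):
u = (0.630 + 0.523) / (1 + 0.630·0.523) = 1.1533/1.3297 = 0.8674
(Galilean addition would give +1.153c, exceeding c.)
Converting back: u = 0.8674 × 3.00 × 10^8 m/s.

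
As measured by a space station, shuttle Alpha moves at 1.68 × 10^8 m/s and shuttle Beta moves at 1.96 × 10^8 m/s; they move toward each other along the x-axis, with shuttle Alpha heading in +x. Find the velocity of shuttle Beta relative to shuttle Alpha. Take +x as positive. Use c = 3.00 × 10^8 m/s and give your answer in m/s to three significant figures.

β_A = 0.560, β_B = -0.653 (dividing each by c = 3.00 × 10^8 m/s).
Transform to A's frame with the inverse velocity-addition law: u' = (u − v)/(1 − uv/c²), taking u = β_B and v = β_A.
u' = (-0.653 − 0.560) / (1 − (0.560)(-0.653)) = -1.2133/1.3659 = -0.8883.
u' = -0.8883 × 3.00 × 10^8 m/s.

-2.66 × 10^8 m/s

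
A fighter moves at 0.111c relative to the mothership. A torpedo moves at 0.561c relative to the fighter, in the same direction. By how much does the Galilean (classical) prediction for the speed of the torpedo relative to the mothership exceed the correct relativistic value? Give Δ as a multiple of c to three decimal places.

Galilean: u_cl = 0.561 + 0.111 = 0.6720.
Relativistic: u_rel = (0.561 + 0.111) / (1 + 0.561·0.111) = 0.6720/1.0623 = 0.6326.
Δ = 0.6720 − 0.6326 = 0.0394.

Δ = 0.039c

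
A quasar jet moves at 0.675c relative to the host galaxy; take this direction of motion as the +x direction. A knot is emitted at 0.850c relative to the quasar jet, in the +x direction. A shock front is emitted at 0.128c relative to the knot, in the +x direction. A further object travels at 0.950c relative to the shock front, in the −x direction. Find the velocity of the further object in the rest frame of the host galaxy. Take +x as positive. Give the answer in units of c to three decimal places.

+0.357c

Apply u = (u' + v)/(1 + u'v/c²) successively, working outward toward the host galaxy.
Start: velocity of the quasar jet relative to the host galaxy = 0.6750c.
Compose with the knot (u' = 0.850 in the quasar jet frame): u_1 = (0.850 + 0.675) / (1 + 0.850·0.675) = 1.5250/1.5737 = 0.9690.
Compose with the shock front (u' = 0.128 in the knot frame): u_2 = (0.128 + 0.969) / (1 + 0.128·0.969) = 1.0970/1.1240 = 0.9760.
Compose with the further object (u' = -0.950 in the shock front frame): u_3 = (-0.950 + 0.976) / (1 + (-0.950)·0.976) = 0.0260/0.0728 = 0.3566.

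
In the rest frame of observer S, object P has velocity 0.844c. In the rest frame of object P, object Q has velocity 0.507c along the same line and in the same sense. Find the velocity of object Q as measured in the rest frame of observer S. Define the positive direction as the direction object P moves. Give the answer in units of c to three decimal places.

0.946c

With v = 0.844 and u' = 0.507 (in units of c),
u = (u' + v)/(1 + u'v/c²):
u = (0.507 + 0.844) / (1 + 0.507·0.844) = 1.3510/1.4279 = 0.9461
(Galilean addition would give +1.351c, exceeding c.)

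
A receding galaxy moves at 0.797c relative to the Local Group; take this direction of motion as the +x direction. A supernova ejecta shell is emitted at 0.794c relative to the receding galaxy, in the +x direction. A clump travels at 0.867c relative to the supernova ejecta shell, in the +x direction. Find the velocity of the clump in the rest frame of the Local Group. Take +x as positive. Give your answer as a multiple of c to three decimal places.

Apply u = (u' + v)/(1 + u'v/c²) successively, working outward toward the Local Group.
Start: velocity of the receding galaxy relative to the Local Group = 0.7970c.
Compose with the supernova ejecta shell (u' = 0.794 in the receding galaxy frame): u_1 = (0.794 + 0.797) / (1 + 0.794·0.797) = 1.5910/1.6328 = 0.9744.
Compose with the clump (u' = 0.867 in the supernova ejecta shell frame): u_2 = (0.867 + 0.974) / (1 + 0.867·0.974) = 1.8414/1.8448 = 0.9982.

0.998c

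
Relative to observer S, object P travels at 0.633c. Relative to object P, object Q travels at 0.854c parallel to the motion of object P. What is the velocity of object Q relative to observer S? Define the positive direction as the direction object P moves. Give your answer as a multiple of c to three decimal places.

0.965c

With v = 0.633 and u' = 0.854 (in units of c),
u = (u' + v)/(1 + u'v/c²):
u = (0.854 + 0.633) / (1 + 0.854·0.633) = 1.4870/1.5406 = 0.9652
(Galilean addition would give +1.487c, exceeding c.)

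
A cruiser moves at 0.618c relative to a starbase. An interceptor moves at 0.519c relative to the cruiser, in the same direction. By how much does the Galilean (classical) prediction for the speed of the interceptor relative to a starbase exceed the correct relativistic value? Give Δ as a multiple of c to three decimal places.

Δ = 0.276c

Galilean: u_cl = 0.519 + 0.618 = 1.1370.
Relativistic: u_rel = (0.519 + 0.618) / (1 + 0.519·0.618) = 1.1370/1.3207 = 0.8609.
Δ = 1.1370 − 0.8609 = 0.2761.
(The classical prediction exceeds c; the relativistic result does not.)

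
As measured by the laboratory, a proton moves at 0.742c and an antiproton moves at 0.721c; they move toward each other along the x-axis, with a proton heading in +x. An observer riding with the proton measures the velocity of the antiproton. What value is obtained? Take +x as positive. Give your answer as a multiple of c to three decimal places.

β_A = 0.742, β_B = -0.721.
Transform to A's frame with the inverse velocity-addition law: u' = (u − v)/(1 − uv/c²), taking u = β_B and v = β_A.
u' = (-0.721 − 0.742) / (1 − (0.742)(-0.721)) = -1.4630/1.5350 = -0.9531.

-0.953c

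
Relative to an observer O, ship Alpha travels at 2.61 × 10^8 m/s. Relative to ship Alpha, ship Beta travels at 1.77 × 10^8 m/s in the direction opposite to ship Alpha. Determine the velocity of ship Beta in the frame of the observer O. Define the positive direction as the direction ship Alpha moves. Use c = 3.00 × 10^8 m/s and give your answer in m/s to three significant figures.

+1.73 × 10^8 m/s

In units of c (dividing by 3.00 × 10^8 m/s): v = 0.870, u' = -0.590.
u = (u' + v)/(1 + u'v/c²):
u = (-0.590 + 0.870) / (1 + (-0.590)·0.870) = 0.2800/0.4867 = 0.5753
(Galilean addition would give +0.280c.)
Converting back: u = 0.5753 × 3.00 × 10^8 m/s.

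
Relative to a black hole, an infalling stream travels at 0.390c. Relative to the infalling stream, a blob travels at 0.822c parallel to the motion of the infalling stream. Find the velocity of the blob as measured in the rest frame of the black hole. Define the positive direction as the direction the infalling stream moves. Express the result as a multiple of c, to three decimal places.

0.918c

With v = 0.390 and u' = 0.822 (in units of c),
u = (u' + v)/(1 + u'v/c²):
u = (0.822 + 0.390) / (1 + 0.822·0.390) = 1.2120/1.3206 = 0.9178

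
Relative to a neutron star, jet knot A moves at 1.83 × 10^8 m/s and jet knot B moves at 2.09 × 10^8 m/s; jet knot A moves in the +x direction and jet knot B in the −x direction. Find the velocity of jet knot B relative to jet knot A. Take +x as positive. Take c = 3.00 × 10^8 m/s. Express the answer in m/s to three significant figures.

-2.75 × 10^8 m/s

β_A = 0.610, β_B = -0.697 (dividing each by c = 3.00 × 10^8 m/s).
Transform to A's frame with the inverse velocity-addition law: u' = (u − v)/(1 − uv/c²), taking u = β_B and v = β_A.
u' = (-0.697 − 0.610) / (1 − (0.610)(-0.697)) = -1.3067/1.4250 = -0.9170.
u' = -0.9170 × 3.00 × 10^8 m/s.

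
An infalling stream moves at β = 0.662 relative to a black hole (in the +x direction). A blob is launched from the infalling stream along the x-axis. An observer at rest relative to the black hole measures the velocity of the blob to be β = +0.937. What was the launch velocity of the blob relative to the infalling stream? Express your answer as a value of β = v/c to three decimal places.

Invert the composition law: u' = (u − v)/(1 − uv/c²).
u' = (0.937 − 0.662) / (1 − (0.937)(0.662)) = 0.2750/0.3797 = 0.7242.

β = +0.724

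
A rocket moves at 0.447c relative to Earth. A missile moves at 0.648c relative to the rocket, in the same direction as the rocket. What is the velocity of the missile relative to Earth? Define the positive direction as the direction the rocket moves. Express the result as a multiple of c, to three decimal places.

With v = 0.447 and u' = 0.648 (in units of c),
u = (u' + v)/(1 + u'v/c²):
u = (0.648 + 0.447) / (1 + 0.648·0.447) = 1.0950/1.2897 = 0.8491

0.849c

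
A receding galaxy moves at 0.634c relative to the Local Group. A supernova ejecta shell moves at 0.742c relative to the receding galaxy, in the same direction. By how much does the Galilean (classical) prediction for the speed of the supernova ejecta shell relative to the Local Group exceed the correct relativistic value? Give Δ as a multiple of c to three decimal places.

Galilean: u_cl = 0.742 + 0.634 = 1.3760.
Relativistic: u_rel = (0.742 + 0.634) / (1 + 0.742·0.634) = 1.3760/1.4704 = 0.9358.
Δ = 1.3760 − 0.9358 = 0.4402.
(The classical prediction exceeds c; the relativistic result does not.)

Δ = 0.440c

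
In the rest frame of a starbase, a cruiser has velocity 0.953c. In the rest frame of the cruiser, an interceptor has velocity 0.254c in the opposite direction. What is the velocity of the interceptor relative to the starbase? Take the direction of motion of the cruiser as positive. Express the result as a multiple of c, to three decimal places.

With v = 0.953 and u' = -0.254 (in units of c),
u = (u' + v)/(1 + u'v/c²):
u = (-0.254 + 0.953) / (1 + (-0.254)·0.953) = 0.6990/0.7579 = 0.9222

+0.922c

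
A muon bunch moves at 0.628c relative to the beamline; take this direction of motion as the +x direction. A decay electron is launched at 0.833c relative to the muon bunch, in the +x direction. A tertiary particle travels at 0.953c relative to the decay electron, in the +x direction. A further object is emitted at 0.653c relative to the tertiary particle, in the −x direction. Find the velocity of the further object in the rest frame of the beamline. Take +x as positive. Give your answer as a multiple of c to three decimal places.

Apply u = (u' + v)/(1 + u'v/c²) successively, working outward toward the beamline.
Start: velocity of the muon bunch relative to the beamline = 0.6280c.
Compose with the decay electron (u' = 0.833 in the muon bunch frame): u_1 = (0.833 + 0.628) / (1 + 0.833·0.628) = 1.4610/1.5231 = 0.9592.
Compose with the tertiary particle (u' = 0.953 in the decay electron frame): u_2 = (0.953 + 0.959) / (1 + 0.953·0.959) = 1.9122/1.9141 = 0.9990.
Compose with the further object (u' = -0.653 in the tertiary particle frame): u_3 = (-0.653 + 0.999) / (1 + (-0.653)·0.999) = 0.3460/0.3477 = 0.9952.

+0.995c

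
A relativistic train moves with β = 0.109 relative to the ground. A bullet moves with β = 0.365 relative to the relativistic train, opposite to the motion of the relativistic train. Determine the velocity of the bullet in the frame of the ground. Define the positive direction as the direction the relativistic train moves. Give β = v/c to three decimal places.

With v = 0.109 and u' = -0.365 (in units of c),
u = (u' + v)/(1 + u'v/c²):
u = (-0.365 + 0.109) / (1 + (-0.365)·0.109) = -0.2560/0.9602 = -0.2666

β = -0.267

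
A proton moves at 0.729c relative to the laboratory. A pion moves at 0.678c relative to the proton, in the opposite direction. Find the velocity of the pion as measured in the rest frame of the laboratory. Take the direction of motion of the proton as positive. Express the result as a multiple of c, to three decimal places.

+0.101c

With v = 0.729 and u' = -0.678 (in units of c),
u = (u' + v)/(1 + u'v/c²):
u = (-0.678 + 0.729) / (1 + (-0.678)·0.729) = 0.0510/0.5057 = 0.1008
(Galilean addition would give +0.051c.)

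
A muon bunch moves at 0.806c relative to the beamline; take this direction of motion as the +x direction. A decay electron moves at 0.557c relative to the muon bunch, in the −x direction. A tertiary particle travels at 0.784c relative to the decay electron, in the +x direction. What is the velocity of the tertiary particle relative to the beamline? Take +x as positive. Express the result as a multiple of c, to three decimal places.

+0.913c

Apply u = (u' + v)/(1 + u'v/c²) successively, working outward toward the beamline.
Start: velocity of the muon bunch relative to the beamline = 0.8060c.
Compose with the decay electron (u' = -0.557 in the muon bunch frame): u_1 = (-0.557 + 0.806) / (1 + (-0.557)·0.806) = 0.2490/0.5511 = 0.4519.
Compose with the tertiary particle (u' = 0.784 in the decay electron frame): u_2 = (0.784 + 0.452) / (1 + 0.784·0.452) = 1.2359/1.3543 = 0.9126.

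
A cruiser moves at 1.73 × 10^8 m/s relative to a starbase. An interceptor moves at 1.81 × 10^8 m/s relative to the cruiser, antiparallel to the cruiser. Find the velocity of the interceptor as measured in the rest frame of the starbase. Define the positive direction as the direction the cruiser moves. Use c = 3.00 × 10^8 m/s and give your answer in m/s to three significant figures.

In units of c (dividing by 3.00 × 10^8 m/s): v = 0.577, u' = -0.603.
u = (u' + v)/(1 + u'v/c²):
u = (-0.603 + 0.577) / (1 + (-0.603)·0.577) = -0.0267/0.6521 = -0.0409
Converting back: u = -0.0409 × 3.00 × 10^8 m/s.

-1.23 × 10^7 m/s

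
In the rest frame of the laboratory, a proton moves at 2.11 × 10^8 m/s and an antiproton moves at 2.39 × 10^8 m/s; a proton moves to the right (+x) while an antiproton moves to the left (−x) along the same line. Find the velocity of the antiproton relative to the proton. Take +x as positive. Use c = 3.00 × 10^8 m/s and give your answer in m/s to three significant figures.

-2.88 × 10^8 m/s

β_A = 0.703, β_B = -0.797 (dividing each by c = 3.00 × 10^8 m/s).
Transform to A's frame with the inverse velocity-addition law: u' = (u − v)/(1 − uv/c²), taking u = β_B and v = β_A.
u' = (-0.797 − 0.703) / (1 − (0.703)(-0.797)) = -1.5000/1.5603 = -0.9613.
u' = -0.9613 × 3.00 × 10^8 m/s.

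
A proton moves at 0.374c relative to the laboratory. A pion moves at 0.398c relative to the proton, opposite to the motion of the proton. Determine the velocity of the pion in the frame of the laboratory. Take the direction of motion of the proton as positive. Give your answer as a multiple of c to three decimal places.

-0.028c

With v = 0.374 and u' = -0.398 (in units of c),
u = (u' + v)/(1 + u'v/c²):
u = (-0.398 + 0.374) / (1 + (-0.398)·0.374) = -0.0240/0.8511 = -0.0282
(Galilean addition would give -0.024c.)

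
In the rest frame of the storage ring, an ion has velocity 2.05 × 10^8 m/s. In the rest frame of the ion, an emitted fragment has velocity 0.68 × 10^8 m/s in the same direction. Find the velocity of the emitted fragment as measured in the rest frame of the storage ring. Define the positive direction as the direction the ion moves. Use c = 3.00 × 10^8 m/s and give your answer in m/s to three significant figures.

In units of c (dividing by 3.00 × 10^8 m/s): v = 0.683, u' = 0.227.
u = (u' + v)/(1 + u'v/c²):
u = (0.227 + 0.683) / (1 + 0.227·0.683) = 0.9100/1.1549 = 0.7880
Converting back: u = 0.7880 × 3.00 × 10^8 m/s.

2.36 × 10^8 m/s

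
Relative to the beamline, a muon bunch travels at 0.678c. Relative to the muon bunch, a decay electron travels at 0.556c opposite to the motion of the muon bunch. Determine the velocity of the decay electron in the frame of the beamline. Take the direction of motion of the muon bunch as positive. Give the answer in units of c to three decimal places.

+0.196c

With v = 0.678 and u' = -0.556 (in units of c),
u = (u' + v)/(1 + u'v/c²):
u = (-0.556 + 0.678) / (1 + (-0.556)·0.678) = 0.1220/0.6230 = 0.1958
(Galilean addition would give +0.122c.)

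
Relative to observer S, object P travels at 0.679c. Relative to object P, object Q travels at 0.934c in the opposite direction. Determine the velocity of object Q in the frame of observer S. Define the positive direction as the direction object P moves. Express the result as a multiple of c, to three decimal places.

With v = 0.679 and u' = -0.934 (in units of c),
u = (u' + v)/(1 + u'v/c²):
u = (-0.934 + 0.679) / (1 + (-0.934)·0.679) = -0.2550/0.3658 = -0.6971
(Galilean addition would give -0.255c.)

-0.697c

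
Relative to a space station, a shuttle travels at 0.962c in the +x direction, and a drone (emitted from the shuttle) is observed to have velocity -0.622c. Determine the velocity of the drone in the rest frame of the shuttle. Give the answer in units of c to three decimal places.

Invert the composition law: u' = (u − v)/(1 − uv/c²).
u' = (-0.622 − 0.962) / (1 − (-0.622)(0.962)) = -1.5840/1.5984 = -0.9910.

-0.991c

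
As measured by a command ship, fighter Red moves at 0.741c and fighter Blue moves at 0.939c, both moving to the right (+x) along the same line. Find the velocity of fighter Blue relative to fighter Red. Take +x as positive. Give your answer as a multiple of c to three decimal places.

+0.651c

β_A = 0.741, β_B = 0.939.
Transform to A's frame with the inverse velocity-addition law: u' = (u − v)/(1 − uv/c²), taking u = β_B and v = β_A.
u' = (0.939 − 0.741) / (1 − (0.741)(0.939)) = 0.1980/0.3042 = 0.6509.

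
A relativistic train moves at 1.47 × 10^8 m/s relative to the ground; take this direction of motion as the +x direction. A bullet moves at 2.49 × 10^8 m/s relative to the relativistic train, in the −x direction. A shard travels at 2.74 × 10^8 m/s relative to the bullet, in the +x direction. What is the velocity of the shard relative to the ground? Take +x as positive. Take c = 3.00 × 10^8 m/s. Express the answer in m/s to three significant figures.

+2.14 × 10^8 m/s

Apply u = (u' + v)/(1 + u'v/c²) successively, working outward toward the ground.
(Dividing each given speed by c = 3.00 × 10^8 m/s to work in units of c.)
Start: velocity of the relativistic train relative to the ground = 0.4900c.
Compose with the bullet (u' = -0.830 in the relativistic train frame): u_1 = (-0.830 + 0.490) / (1 + (-0.830)·0.490) = -0.3400/0.5933 = -0.5731.
Compose with the shard (u' = 0.913 in the bullet frame): u_2 = (0.913 + (-0.573)) / (1 + 0.913·(-0.573)) = 0.3403/0.4766 = 0.7139.
So u = 0.7139 × 3.00 × 10^8 m/s.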